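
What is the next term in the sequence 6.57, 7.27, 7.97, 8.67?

Differences: 7.27 - 6.57 = 0.7
This is an arithmetic sequence with common difference d = 0.7.
Next term = 8.67 + 0.7 = 9.37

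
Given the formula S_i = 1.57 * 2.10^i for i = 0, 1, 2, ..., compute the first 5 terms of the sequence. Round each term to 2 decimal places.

This is a geometric sequence.
i=0: S_0 = 1.57 * 2.1^0 = 1.57
i=1: S_1 = 1.57 * 2.1^1 ≈ 3.3
i=2: S_2 = 1.57 * 2.1^2 ≈ 6.92
i=3: S_3 = 1.57 * 2.1^3 ≈ 14.54
i=4: S_4 = 1.57 * 2.1^4 ≈ 30.53
The first 5 terms are: [1.57, 3.3, 6.92, 14.54, 30.53]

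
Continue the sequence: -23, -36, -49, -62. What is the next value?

Differences: -36 - -23 = -13
This is an arithmetic sequence with common difference d = -13.
Next term = -62 + -13 = -75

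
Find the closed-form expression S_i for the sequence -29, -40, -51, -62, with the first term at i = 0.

Check differences: -40 - -29 = -11
-51 - -40 = -11
Common difference d = -11.
First term a = -29.
Formula: S_i = -29 - 11*i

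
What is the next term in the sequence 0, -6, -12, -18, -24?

Differences: -6 - 0 = -6
This is an arithmetic sequence with common difference d = -6.
Next term = -24 + -6 = -30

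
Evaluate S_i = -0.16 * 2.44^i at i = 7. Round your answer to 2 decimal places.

S_7 = -0.16 * 2.44^7 ≈ -0.16 * 514.907 ≈ -82.39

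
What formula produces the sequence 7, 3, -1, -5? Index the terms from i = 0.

Check differences: 3 - 7 = -4
-1 - 3 = -4
Common difference d = -4.
First term a = 7.
Formula: S_i = 7 - 4*i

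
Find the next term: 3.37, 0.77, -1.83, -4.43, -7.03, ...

Differences: 0.77 - 3.37 = -2.6
This is an arithmetic sequence with common difference d = -2.6.
Next term = -7.03 + -2.6 = -9.63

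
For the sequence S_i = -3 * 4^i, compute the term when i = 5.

S_5 = -3 * 4^5 = -3 * 1024 = -3072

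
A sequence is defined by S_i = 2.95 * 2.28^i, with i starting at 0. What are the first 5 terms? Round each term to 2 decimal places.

This is a geometric sequence.
i=0: S_0 = 2.95 * 2.28^0 = 2.95
i=1: S_1 = 2.95 * 2.28^1 ≈ 6.73
i=2: S_2 = 2.95 * 2.28^2 ≈ 15.34
i=3: S_3 = 2.95 * 2.28^3 ≈ 34.96
i=4: S_4 = 2.95 * 2.28^4 ≈ 79.72
The first 5 terms are: [2.95, 6.73, 15.34, 34.96, 79.72]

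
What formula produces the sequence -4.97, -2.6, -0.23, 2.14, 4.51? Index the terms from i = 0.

Check differences: -2.6 - -4.97 = 2.37
-0.23 - -2.6 = 2.37
Common difference d = 2.37.
First term a = -4.97.
Formula: S_i = -4.97 + 2.37*i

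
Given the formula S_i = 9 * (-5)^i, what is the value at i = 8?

S_8 = 9 * (-5)^8 = 9 * 390625 = 3515625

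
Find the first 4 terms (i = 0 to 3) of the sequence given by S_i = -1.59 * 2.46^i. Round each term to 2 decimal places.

This is a geometric sequence.
i=0: S_0 = -1.59 * 2.46^0 = -1.59
i=1: S_1 = -1.59 * 2.46^1 ≈ -3.91
i=2: S_2 = -1.59 * 2.46^2 ≈ -9.62
i=3: S_3 = -1.59 * 2.46^3 ≈ -23.67
The first 4 terms are: [-1.59, -3.91, -9.62, -23.67]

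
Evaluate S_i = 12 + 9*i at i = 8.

S_8 = 12 + 9*8 = 12 + 72 = 84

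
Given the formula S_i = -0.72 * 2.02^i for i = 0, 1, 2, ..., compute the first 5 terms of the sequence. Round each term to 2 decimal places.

This is a geometric sequence.
i=0: S_0 = -0.72 * 2.02^0 = -0.72
i=1: S_1 = -0.72 * 2.02^1 ≈ -1.45
i=2: S_2 = -0.72 * 2.02^2 ≈ -2.94
i=3: S_3 = -0.72 * 2.02^3 ≈ -5.93
i=4: S_4 = -0.72 * 2.02^4 ≈ -11.99
The first 5 terms are: [-0.72, -1.45, -2.94, -5.93, -11.99]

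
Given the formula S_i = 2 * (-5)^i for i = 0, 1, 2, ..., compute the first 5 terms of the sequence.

This is a geometric sequence.
i=0: S_0 = 2 * (-5)^0 = 2
i=1: S_1 = 2 * (-5)^1 = -10
i=2: S_2 = 2 * (-5)^2 = 50
i=3: S_3 = 2 * (-5)^3 = -250
i=4: S_4 = 2 * (-5)^4 = 1250
The first 5 terms are: [2, -10, 50, -250, 1250]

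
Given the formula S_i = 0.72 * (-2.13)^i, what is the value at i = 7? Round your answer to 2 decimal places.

S_7 = 0.72 * (-2.13)^7 ≈ 0.72 * -198.9103 ≈ -143.22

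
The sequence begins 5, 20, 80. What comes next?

Ratios: 20 / 5 = 4.0
This is a geometric sequence with common ratio r = 4.
Next term = 80 * 4 = 320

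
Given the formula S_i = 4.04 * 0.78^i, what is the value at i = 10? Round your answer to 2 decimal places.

S_10 = 4.04 * 0.78^10 ≈ 4.04 * 0.0834 ≈ 0.34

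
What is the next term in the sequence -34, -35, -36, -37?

Differences: -35 - -34 = -1
This is an arithmetic sequence with common difference d = -1.
Next term = -37 + -1 = -38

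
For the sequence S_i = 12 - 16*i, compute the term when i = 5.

S_5 = 12 + -16*5 = 12 + -80 = -68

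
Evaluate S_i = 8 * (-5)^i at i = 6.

S_6 = 8 * (-5)^6 = 8 * 15625 = 125000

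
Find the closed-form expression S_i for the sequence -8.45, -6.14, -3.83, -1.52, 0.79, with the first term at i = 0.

Check differences: -6.14 - -8.45 = 2.31
-3.83 - -6.14 = 2.31
Common difference d = 2.31.
First term a = -8.45.
Formula: S_i = -8.45 + 2.31*i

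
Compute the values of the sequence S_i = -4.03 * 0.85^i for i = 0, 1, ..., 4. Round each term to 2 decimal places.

This is a geometric sequence.
i=0: S_0 = -4.03 * 0.85^0 = -4.03
i=1: S_1 = -4.03 * 0.85^1 ≈ -3.43
i=2: S_2 = -4.03 * 0.85^2 ≈ -2.91
i=3: S_3 = -4.03 * 0.85^3 ≈ -2.47
i=4: S_4 = -4.03 * 0.85^4 ≈ -2.1
The first 5 terms are: [-4.03, -3.43, -2.91, -2.47, -2.1]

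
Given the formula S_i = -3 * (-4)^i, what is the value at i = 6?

S_6 = -3 * (-4)^6 = -3 * 4096 = -12288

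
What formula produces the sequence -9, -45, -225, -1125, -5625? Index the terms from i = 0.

Check ratios: -45 / -9 = 5.0
Common ratio r = 5.
First term a = -9.
Formula: S_i = -9 * 5^i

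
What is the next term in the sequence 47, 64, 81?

Differences: 64 - 47 = 17
This is an arithmetic sequence with common difference d = 17.
Next term = 81 + 17 = 98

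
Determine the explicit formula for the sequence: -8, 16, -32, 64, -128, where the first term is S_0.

Check ratios: 16 / -8 = -2.0
Common ratio r = -2.
First term a = -8.
Formula: S_i = -8 * (-2)^i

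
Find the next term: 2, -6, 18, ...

Ratios: -6 / 2 = -3.0
This is a geometric sequence with common ratio r = -3.
Next term = 18 * -3 = -54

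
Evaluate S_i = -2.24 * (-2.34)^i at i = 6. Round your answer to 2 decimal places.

S_6 = -2.24 * (-2.34)^6 ≈ -2.24 * 164.1705 ≈ -367.74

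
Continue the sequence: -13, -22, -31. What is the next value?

Differences: -22 - -13 = -9
This is an arithmetic sequence with common difference d = -9.
Next term = -31 + -9 = -40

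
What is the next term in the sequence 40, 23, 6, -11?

Differences: 23 - 40 = -17
This is an arithmetic sequence with common difference d = -17.
Next term = -11 + -17 = -28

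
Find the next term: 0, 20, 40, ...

Differences: 20 - 0 = 20
This is an arithmetic sequence with common difference d = 20.
Next term = 40 + 20 = 60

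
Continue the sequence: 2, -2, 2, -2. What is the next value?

Ratios: -2 / 2 = -1.0
This is a geometric sequence with common ratio r = -1.
Next term = -2 * -1 = 2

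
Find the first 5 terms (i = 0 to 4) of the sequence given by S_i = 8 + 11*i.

This is an arithmetic sequence.
i=0: S_0 = 8 + 11*0 = 8
i=1: S_1 = 8 + 11*1 = 19
i=2: S_2 = 8 + 11*2 = 30
i=3: S_3 = 8 + 11*3 = 41
i=4: S_4 = 8 + 11*4 = 52
The first 5 terms are: [8, 19, 30, 41, 52]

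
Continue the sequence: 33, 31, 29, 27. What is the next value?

Differences: 31 - 33 = -2
This is an arithmetic sequence with common difference d = -2.
Next term = 27 + -2 = 25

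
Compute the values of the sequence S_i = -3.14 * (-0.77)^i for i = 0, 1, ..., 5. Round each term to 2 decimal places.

This is a geometric sequence.
i=0: S_0 = -3.14 * (-0.77)^0 = -3.14
i=1: S_1 = -3.14 * (-0.77)^1 ≈ 2.42
i=2: S_2 = -3.14 * (-0.77)^2 ≈ -1.86
i=3: S_3 = -3.14 * (-0.77)^3 ≈ 1.43
i=4: S_4 = -3.14 * (-0.77)^4 ≈ -1.1
i=5: S_5 = -3.14 * (-0.77)^5 ≈ 0.85
The first 6 terms are: [-3.14, 2.42, -1.86, 1.43, -1.1, 0.85]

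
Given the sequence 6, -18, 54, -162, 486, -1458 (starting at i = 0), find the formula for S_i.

Check ratios: -18 / 6 = -3.0
Common ratio r = -3.
First term a = 6.
Formula: S_i = 6 * (-3)^i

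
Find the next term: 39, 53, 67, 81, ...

Differences: 53 - 39 = 14
This is an arithmetic sequence with common difference d = 14.
Next term = 81 + 14 = 95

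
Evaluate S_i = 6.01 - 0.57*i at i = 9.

S_9 = 6.01 + -0.57*9 = 6.01 + -5.13 = 0.88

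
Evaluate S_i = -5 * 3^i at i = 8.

S_8 = -5 * 3^8 = -5 * 6561 = -32805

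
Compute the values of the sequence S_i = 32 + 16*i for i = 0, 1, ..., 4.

This is an arithmetic sequence.
i=0: S_0 = 32 + 16*0 = 32
i=1: S_1 = 32 + 16*1 = 48
i=2: S_2 = 32 + 16*2 = 64
i=3: S_3 = 32 + 16*3 = 80
i=4: S_4 = 32 + 16*4 = 96
The first 5 terms are: [32, 48, 64, 80, 96]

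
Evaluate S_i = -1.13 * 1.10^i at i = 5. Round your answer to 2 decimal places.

S_5 = -1.13 * 1.1^5 ≈ -1.13 * 1.6105 ≈ -1.82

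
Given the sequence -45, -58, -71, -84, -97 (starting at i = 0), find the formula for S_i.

Check differences: -58 - -45 = -13
-71 - -58 = -13
Common difference d = -13.
First term a = -45.
Formula: S_i = -45 - 13*i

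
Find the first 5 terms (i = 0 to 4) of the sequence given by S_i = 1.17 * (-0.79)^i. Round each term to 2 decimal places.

This is a geometric sequence.
i=0: S_0 = 1.17 * (-0.79)^0 = 1.17
i=1: S_1 = 1.17 * (-0.79)^1 ≈ -0.92
i=2: S_2 = 1.17 * (-0.79)^2 ≈ 0.73
i=3: S_3 = 1.17 * (-0.79)^3 ≈ -0.58
i=4: S_4 = 1.17 * (-0.79)^4 ≈ 0.46
The first 5 terms are: [1.17, -0.92, 0.73, -0.58, 0.46]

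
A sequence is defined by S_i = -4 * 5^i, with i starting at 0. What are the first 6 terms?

This is a geometric sequence.
i=0: S_0 = -4 * 5^0 = -4
i=1: S_1 = -4 * 5^1 = -20
i=2: S_2 = -4 * 5^2 = -100
i=3: S_3 = -4 * 5^3 = -500
i=4: S_4 = -4 * 5^4 = -2500
i=5: S_5 = -4 * 5^5 = -12500
The first 6 terms are: [-4, -20, -100, -500, -2500, -12500]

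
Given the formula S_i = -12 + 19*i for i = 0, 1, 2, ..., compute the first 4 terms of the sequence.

This is an arithmetic sequence.
i=0: S_0 = -12 + 19*0 = -12
i=1: S_1 = -12 + 19*1 = 7
i=2: S_2 = -12 + 19*2 = 26
i=3: S_3 = -12 + 19*3 = 45
The first 4 terms are: [-12, 7, 26, 45]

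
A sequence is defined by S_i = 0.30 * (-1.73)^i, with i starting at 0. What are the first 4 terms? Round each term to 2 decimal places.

This is a geometric sequence.
i=0: S_0 = 0.3 * (-1.73)^0 = 0.3
i=1: S_1 = 0.3 * (-1.73)^1 ≈ -0.52
i=2: S_2 = 0.3 * (-1.73)^2 ≈ 0.9
i=3: S_3 = 0.3 * (-1.73)^3 ≈ -1.55
The first 4 terms are: [0.3, -0.52, 0.9, -1.55]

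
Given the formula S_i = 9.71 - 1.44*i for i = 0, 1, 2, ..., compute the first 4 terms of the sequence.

This is an arithmetic sequence.
i=0: S_0 = 9.71 + -1.44*0 = 9.71
i=1: S_1 = 9.71 + -1.44*1 = 8.27
i=2: S_2 = 9.71 + -1.44*2 = 6.83
i=3: S_3 = 9.71 + -1.44*3 = 5.39
The first 4 terms are: [9.71, 8.27, 6.83, 5.39]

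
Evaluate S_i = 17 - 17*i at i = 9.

S_9 = 17 + -17*9 = 17 + -153 = -136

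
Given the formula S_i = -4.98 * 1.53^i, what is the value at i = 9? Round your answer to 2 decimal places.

S_9 = -4.98 * 1.53^9 ≈ -4.98 * 45.9434 ≈ -228.8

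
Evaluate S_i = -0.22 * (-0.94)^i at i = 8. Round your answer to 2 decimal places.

S_8 = -0.22 * (-0.94)^8 ≈ -0.22 * 0.6096 ≈ -0.13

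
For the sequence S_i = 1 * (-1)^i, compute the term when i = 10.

S_10 = 1 * (-1)^10 = 1 * 1 = 1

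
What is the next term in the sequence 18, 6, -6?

Differences: 6 - 18 = -12
This is an arithmetic sequence with common difference d = -12.
Next term = -6 + -12 = -18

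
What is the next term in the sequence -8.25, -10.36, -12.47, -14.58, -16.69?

Differences: -10.36 - -8.25 = -2.11
This is an arithmetic sequence with common difference d = -2.11.
Next term = -16.69 + -2.11 = -18.8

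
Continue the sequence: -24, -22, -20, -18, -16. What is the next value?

Differences: -22 - -24 = 2
This is an arithmetic sequence with common difference d = 2.
Next term = -16 + 2 = -14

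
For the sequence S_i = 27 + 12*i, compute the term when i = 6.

S_6 = 27 + 12*6 = 27 + 72 = 99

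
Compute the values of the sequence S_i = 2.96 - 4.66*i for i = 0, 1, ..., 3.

This is an arithmetic sequence.
i=0: S_0 = 2.96 + -4.66*0 = 2.96
i=1: S_1 = 2.96 + -4.66*1 = -1.7
i=2: S_2 = 2.96 + -4.66*2 = -6.36
i=3: S_3 = 2.96 + -4.66*3 = -11.02
The first 4 terms are: [2.96, -1.7, -6.36, -11.02]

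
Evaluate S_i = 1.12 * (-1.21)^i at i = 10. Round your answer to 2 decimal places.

S_10 = 1.12 * (-1.21)^10 ≈ 1.12 * 6.7275 ≈ 7.53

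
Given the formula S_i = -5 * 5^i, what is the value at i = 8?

S_8 = -5 * 5^8 = -5 * 390625 = -1953125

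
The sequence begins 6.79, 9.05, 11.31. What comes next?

Differences: 9.05 - 6.79 = 2.26
This is an arithmetic sequence with common difference d = 2.26.
Next term = 11.31 + 2.26 = 13.57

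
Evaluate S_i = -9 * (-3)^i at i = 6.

S_6 = -9 * (-3)^6 = -9 * 729 = -6561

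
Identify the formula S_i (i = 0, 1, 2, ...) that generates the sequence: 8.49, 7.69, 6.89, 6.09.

Check differences: 7.69 - 8.49 = -0.8
6.89 - 7.69 = -0.8
Common difference d = -0.8.
First term a = 8.49.
Formula: S_i = 8.49 - 0.80*i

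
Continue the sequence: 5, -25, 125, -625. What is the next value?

Ratios: -25 / 5 = -5.0
This is a geometric sequence with common ratio r = -5.
Next term = -625 * -5 = 3125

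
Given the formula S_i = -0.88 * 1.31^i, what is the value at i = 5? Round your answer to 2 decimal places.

S_5 = -0.88 * 1.31^5 ≈ -0.88 * 3.8579 ≈ -3.39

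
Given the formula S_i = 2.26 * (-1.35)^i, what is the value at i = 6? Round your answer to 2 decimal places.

S_6 = 2.26 * (-1.35)^6 ≈ 2.26 * 6.0534 ≈ 13.68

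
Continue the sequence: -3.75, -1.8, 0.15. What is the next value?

Differences: -1.8 - -3.75 = 1.95
This is an arithmetic sequence with common difference d = 1.95.
Next term = 0.15 + 1.95 = 2.1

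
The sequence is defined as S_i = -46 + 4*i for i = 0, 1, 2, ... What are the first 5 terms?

This is an arithmetic sequence.
i=0: S_0 = -46 + 4*0 = -46
i=1: S_1 = -46 + 4*1 = -42
i=2: S_2 = -46 + 4*2 = -38
i=3: S_3 = -46 + 4*3 = -34
i=4: S_4 = -46 + 4*4 = -30
The first 5 terms are: [-46, -42, -38, -34, -30]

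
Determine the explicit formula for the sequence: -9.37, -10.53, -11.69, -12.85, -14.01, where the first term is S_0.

Check differences: -10.53 - -9.37 = -1.16
-11.69 - -10.53 = -1.16
Common difference d = -1.16.
First term a = -9.37.
Formula: S_i = -9.37 - 1.16*i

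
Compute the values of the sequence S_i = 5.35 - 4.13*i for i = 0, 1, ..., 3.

This is an arithmetic sequence.
i=0: S_0 = 5.35 + -4.13*0 = 5.35
i=1: S_1 = 5.35 + -4.13*1 = 1.22
i=2: S_2 = 5.35 + -4.13*2 = -2.91
i=3: S_3 = 5.35 + -4.13*3 = -7.04
The first 4 terms are: [5.35, 1.22, -2.91, -7.04]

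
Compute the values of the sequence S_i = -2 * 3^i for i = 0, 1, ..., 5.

This is a geometric sequence.
i=0: S_0 = -2 * 3^0 = -2
i=1: S_1 = -2 * 3^1 = -6
i=2: S_2 = -2 * 3^2 = -18
i=3: S_3 = -2 * 3^3 = -54
i=4: S_4 = -2 * 3^4 = -162
i=5: S_5 = -2 * 3^5 = -486
The first 6 terms are: [-2, -6, -18, -54, -162, -486]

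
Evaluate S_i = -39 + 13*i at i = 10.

S_10 = -39 + 13*10 = -39 + 130 = 91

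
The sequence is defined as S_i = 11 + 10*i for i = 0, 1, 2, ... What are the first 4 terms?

This is an arithmetic sequence.
i=0: S_0 = 11 + 10*0 = 11
i=1: S_1 = 11 + 10*1 = 21
i=2: S_2 = 11 + 10*2 = 31
i=3: S_3 = 11 + 10*3 = 41
The first 4 terms are: [11, 21, 31, 41]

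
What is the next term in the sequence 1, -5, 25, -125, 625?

Ratios: -5 / 1 = -5.0
This is a geometric sequence with common ratio r = -5.
Next term = 625 * -5 = -3125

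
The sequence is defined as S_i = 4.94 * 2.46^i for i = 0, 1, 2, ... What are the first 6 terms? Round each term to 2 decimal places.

This is a geometric sequence.
i=0: S_0 = 4.94 * 2.46^0 = 4.94
i=1: S_1 = 4.94 * 2.46^1 ≈ 12.15
i=2: S_2 = 4.94 * 2.46^2 ≈ 29.89
i=3: S_3 = 4.94 * 2.46^3 ≈ 73.54
i=4: S_4 = 4.94 * 2.46^4 ≈ 180.91
i=5: S_5 = 4.94 * 2.46^5 ≈ 445.04
The first 6 terms are: [4.94, 12.15, 29.89, 73.54, 180.91, 445.04]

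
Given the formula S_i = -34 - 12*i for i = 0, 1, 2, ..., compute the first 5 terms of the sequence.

This is an arithmetic sequence.
i=0: S_0 = -34 + -12*0 = -34
i=1: S_1 = -34 + -12*1 = -46
i=2: S_2 = -34 + -12*2 = -58
i=3: S_3 = -34 + -12*3 = -70
i=4: S_4 = -34 + -12*4 = -82
The first 5 terms are: [-34, -46, -58, -70, -82]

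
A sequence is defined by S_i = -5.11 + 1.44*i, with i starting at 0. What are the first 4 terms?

This is an arithmetic sequence.
i=0: S_0 = -5.11 + 1.44*0 = -5.11
i=1: S_1 = -5.11 + 1.44*1 = -3.67
i=2: S_2 = -5.11 + 1.44*2 = -2.23
i=3: S_3 = -5.11 + 1.44*3 = -0.79
The first 4 terms are: [-5.11, -3.67, -2.23, -0.79]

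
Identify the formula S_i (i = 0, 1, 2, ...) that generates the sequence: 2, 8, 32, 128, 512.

Check ratios: 8 / 2 = 4.0
Common ratio r = 4.
First term a = 2.
Formula: S_i = 2 * 4^i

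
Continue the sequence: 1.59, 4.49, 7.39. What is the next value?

Differences: 4.49 - 1.59 = 2.9
This is an arithmetic sequence with common difference d = 2.9.
Next term = 7.39 + 2.9 = 10.29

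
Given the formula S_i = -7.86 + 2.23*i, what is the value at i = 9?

S_9 = -7.86 + 2.23*9 = -7.86 + 20.07 = 12.21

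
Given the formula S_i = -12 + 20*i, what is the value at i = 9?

S_9 = -12 + 20*9 = -12 + 180 = 168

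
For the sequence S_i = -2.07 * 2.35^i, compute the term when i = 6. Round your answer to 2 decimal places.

S_6 = -2.07 * 2.35^6 ≈ -2.07 * 168.4252 ≈ -348.64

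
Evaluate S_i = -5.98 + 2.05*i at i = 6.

S_6 = -5.98 + 2.05*6 = -5.98 + 12.3 = 6.32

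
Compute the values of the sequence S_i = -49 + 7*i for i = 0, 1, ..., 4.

This is an arithmetic sequence.
i=0: S_0 = -49 + 7*0 = -49
i=1: S_1 = -49 + 7*1 = -42
i=2: S_2 = -49 + 7*2 = -35
i=3: S_3 = -49 + 7*3 = -28
i=4: S_4 = -49 + 7*4 = -21
The first 5 terms are: [-49, -42, -35, -28, -21]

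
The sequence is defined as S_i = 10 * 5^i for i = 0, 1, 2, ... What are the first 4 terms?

This is a geometric sequence.
i=0: S_0 = 10 * 5^0 = 10
i=1: S_1 = 10 * 5^1 = 50
i=2: S_2 = 10 * 5^2 = 250
i=3: S_3 = 10 * 5^3 = 1250
The first 4 terms are: [10, 50, 250, 1250]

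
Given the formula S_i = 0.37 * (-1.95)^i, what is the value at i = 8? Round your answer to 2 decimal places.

S_8 = 0.37 * (-1.95)^8 ≈ 0.37 * 209.0629 ≈ 77.35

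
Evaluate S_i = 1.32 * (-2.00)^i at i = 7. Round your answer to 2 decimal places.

S_7 = 1.32 * (-2.0)^7 = 1.32 * -128 = -168.96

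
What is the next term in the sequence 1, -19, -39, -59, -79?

Differences: -19 - 1 = -20
This is an arithmetic sequence with common difference d = -20.
Next term = -79 + -20 = -99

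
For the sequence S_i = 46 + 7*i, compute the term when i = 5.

S_5 = 46 + 7*5 = 46 + 35 = 81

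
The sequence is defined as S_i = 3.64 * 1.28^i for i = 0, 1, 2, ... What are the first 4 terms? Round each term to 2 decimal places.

This is a geometric sequence.
i=0: S_0 = 3.64 * 1.28^0 = 3.64
i=1: S_1 = 3.64 * 1.28^1 ≈ 4.66
i=2: S_2 = 3.64 * 1.28^2 ≈ 5.96
i=3: S_3 = 3.64 * 1.28^3 ≈ 7.63
The first 4 terms are: [3.64, 4.66, 5.96, 7.63]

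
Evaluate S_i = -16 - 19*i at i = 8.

S_8 = -16 + -19*8 = -16 + -152 = -168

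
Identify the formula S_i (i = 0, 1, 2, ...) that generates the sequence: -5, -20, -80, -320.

Check ratios: -20 / -5 = 4.0
Common ratio r = 4.
First term a = -5.
Formula: S_i = -5 * 4^i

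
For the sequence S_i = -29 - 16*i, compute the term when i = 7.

S_7 = -29 + -16*7 = -29 + -112 = -141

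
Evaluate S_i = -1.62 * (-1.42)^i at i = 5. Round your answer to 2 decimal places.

S_5 = -1.62 * (-1.42)^5 ≈ -1.62 * -5.7735 ≈ 9.35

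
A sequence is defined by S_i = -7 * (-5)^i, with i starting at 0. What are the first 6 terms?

This is a geometric sequence.
i=0: S_0 = -7 * (-5)^0 = -7
i=1: S_1 = -7 * (-5)^1 = 35
i=2: S_2 = -7 * (-5)^2 = -175
i=3: S_3 = -7 * (-5)^3 = 875
i=4: S_4 = -7 * (-5)^4 = -4375
i=5: S_5 = -7 * (-5)^5 = 21875
The first 6 terms are: [-7, 35, -175, 875, -4375, 21875]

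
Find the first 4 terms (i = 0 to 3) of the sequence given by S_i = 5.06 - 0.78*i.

This is an arithmetic sequence.
i=0: S_0 = 5.06 + -0.78*0 = 5.06
i=1: S_1 = 5.06 + -0.78*1 = 4.28
i=2: S_2 = 5.06 + -0.78*2 = 3.5
i=3: S_3 = 5.06 + -0.78*3 = 2.72
The first 4 terms are: [5.06, 4.28, 3.5, 2.72]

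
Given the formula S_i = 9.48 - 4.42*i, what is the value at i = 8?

S_8 = 9.48 + -4.42*8 = 9.48 + -35.36 = -25.88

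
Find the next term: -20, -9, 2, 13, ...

Differences: -9 - -20 = 11
This is an arithmetic sequence with common difference d = 11.
Next term = 13 + 11 = 24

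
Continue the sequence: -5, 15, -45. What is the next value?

Ratios: 15 / -5 = -3.0
This is a geometric sequence with common ratio r = -3.
Next term = -45 * -3 = 135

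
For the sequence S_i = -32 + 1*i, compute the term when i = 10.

S_10 = -32 + 1*10 = -32 + 10 = -22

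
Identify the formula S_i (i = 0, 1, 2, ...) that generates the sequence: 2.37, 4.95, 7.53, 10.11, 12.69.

Check differences: 4.95 - 2.37 = 2.58
7.53 - 4.95 = 2.58
Common difference d = 2.58.
First term a = 2.37.
Formula: S_i = 2.37 + 2.58*i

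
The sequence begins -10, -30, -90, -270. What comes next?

Ratios: -30 / -10 = 3.0
This is a geometric sequence with common ratio r = 3.
Next term = -270 * 3 = -810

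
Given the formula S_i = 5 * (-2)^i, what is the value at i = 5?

S_5 = 5 * (-2)^5 = 5 * -32 = -160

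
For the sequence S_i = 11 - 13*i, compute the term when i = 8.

S_8 = 11 + -13*8 = 11 + -104 = -93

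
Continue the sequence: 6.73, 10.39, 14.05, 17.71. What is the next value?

Differences: 10.39 - 6.73 = 3.66
This is an arithmetic sequence with common difference d = 3.66.
Next term = 17.71 + 3.66 = 21.37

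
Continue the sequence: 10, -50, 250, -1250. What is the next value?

Ratios: -50 / 10 = -5.0
This is a geometric sequence with common ratio r = -5.
Next term = -1250 * -5 = 6250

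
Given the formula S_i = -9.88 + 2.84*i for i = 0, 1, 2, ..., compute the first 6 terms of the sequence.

This is an arithmetic sequence.
i=0: S_0 = -9.88 + 2.84*0 = -9.88
i=1: S_1 = -9.88 + 2.84*1 = -7.04
i=2: S_2 = -9.88 + 2.84*2 = -4.2
i=3: S_3 = -9.88 + 2.84*3 = -1.36
i=4: S_4 = -9.88 + 2.84*4 = 1.48
i=5: S_5 = -9.88 + 2.84*5 = 4.32
The first 6 terms are: [-9.88, -7.04, -4.2, -1.36, 1.48, 4.32]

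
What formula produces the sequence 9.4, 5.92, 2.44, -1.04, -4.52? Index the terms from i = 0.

Check differences: 5.92 - 9.4 = -3.48
2.44 - 5.92 = -3.48
Common difference d = -3.48.
First term a = 9.4.
Formula: S_i = 9.40 - 3.48*i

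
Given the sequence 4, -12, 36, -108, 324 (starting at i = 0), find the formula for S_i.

Check ratios: -12 / 4 = -3.0
Common ratio r = -3.
First term a = 4.
Formula: S_i = 4 * (-3)^i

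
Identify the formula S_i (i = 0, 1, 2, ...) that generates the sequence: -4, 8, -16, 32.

Check ratios: 8 / -4 = -2.0
Common ratio r = -2.
First term a = -4.
Formula: S_i = -4 * (-2)^i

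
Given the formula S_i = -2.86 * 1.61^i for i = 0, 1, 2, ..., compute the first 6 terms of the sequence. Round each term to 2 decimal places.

This is a geometric sequence.
i=0: S_0 = -2.86 * 1.61^0 = -2.86
i=1: S_1 = -2.86 * 1.61^1 ≈ -4.6
i=2: S_2 = -2.86 * 1.61^2 ≈ -7.41
i=3: S_3 = -2.86 * 1.61^3 ≈ -11.94
i=4: S_4 = -2.86 * 1.61^4 ≈ -19.22
i=5: S_5 = -2.86 * 1.61^5 ≈ -30.94
The first 6 terms are: [-2.86, -4.6, -7.41, -11.94, -19.22, -30.94]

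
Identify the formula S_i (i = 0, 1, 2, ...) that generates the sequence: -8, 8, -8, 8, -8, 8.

Check ratios: 8 / -8 = -1.0
Common ratio r = -1.
First term a = -8.
Formula: S_i = -8 * (-1)^i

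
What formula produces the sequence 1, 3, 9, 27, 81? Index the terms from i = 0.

Check ratios: 3 / 1 = 3.0
Common ratio r = 3.
First term a = 1.
Formula: S_i = 1 * 3^i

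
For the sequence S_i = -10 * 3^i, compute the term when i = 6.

S_6 = -10 * 3^6 = -10 * 729 = -7290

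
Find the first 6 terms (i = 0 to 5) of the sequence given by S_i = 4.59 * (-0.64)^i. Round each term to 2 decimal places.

This is a geometric sequence.
i=0: S_0 = 4.59 * (-0.64)^0 = 4.59
i=1: S_1 = 4.59 * (-0.64)^1 ≈ -2.94
i=2: S_2 = 4.59 * (-0.64)^2 ≈ 1.88
i=3: S_3 = 4.59 * (-0.64)^3 ≈ -1.2
i=4: S_4 = 4.59 * (-0.64)^4 ≈ 0.77
i=5: S_5 = 4.59 * (-0.64)^5 ≈ -0.49
The first 6 terms are: [4.59, -2.94, 1.88, -1.2, 0.77, -0.49]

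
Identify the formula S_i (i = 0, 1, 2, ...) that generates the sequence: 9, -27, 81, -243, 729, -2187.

Check ratios: -27 / 9 = -3.0
Common ratio r = -3.
First term a = 9.
Formula: S_i = 9 * (-3)^i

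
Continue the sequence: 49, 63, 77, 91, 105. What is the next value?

Differences: 63 - 49 = 14
This is an arithmetic sequence with common difference d = 14.
Next term = 105 + 14 = 119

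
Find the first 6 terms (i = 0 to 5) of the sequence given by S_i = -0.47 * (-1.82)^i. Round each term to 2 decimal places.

This is a geometric sequence.
i=0: S_0 = -0.47 * (-1.82)^0 = -0.47
i=1: S_1 = -0.47 * (-1.82)^1 ≈ 0.86
i=2: S_2 = -0.47 * (-1.82)^2 ≈ -1.56
i=3: S_3 = -0.47 * (-1.82)^3 ≈ 2.83
i=4: S_4 = -0.47 * (-1.82)^4 ≈ -5.16
i=5: S_5 = -0.47 * (-1.82)^5 ≈ 9.39
The first 6 terms are: [-0.47, 0.86, -1.56, 2.83, -5.16, 9.39]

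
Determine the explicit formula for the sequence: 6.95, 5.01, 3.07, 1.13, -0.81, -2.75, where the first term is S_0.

Check differences: 5.01 - 6.95 = -1.94
3.07 - 5.01 = -1.94
Common difference d = -1.94.
First term a = 6.95.
Formula: S_i = 6.95 - 1.94*i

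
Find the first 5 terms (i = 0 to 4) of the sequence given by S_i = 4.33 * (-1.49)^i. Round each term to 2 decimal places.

This is a geometric sequence.
i=0: S_0 = 4.33 * (-1.49)^0 = 4.33
i=1: S_1 = 4.33 * (-1.49)^1 ≈ -6.45
i=2: S_2 = 4.33 * (-1.49)^2 ≈ 9.61
i=3: S_3 = 4.33 * (-1.49)^3 ≈ -14.32
i=4: S_4 = 4.33 * (-1.49)^4 ≈ 21.34
The first 5 terms are: [4.33, -6.45, 9.61, -14.32, 21.34]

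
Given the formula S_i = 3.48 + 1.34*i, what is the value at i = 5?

S_5 = 3.48 + 1.34*5 = 3.48 + 6.7 = 10.18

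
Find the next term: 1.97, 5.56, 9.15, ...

Differences: 5.56 - 1.97 = 3.59
This is an arithmetic sequence with common difference d = 3.59.
Next term = 9.15 + 3.59 = 12.74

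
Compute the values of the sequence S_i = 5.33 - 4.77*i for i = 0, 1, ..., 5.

This is an arithmetic sequence.
i=0: S_0 = 5.33 + -4.77*0 = 5.33
i=1: S_1 = 5.33 + -4.77*1 = 0.56
i=2: S_2 = 5.33 + -4.77*2 = -4.21
i=3: S_3 = 5.33 + -4.77*3 = -8.98
i=4: S_4 = 5.33 + -4.77*4 = -13.75
i=5: S_5 = 5.33 + -4.77*5 = -18.52
The first 6 terms are: [5.33, 0.56, -4.21, -8.98, -13.75, -18.52]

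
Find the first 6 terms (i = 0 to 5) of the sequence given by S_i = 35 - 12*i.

This is an arithmetic sequence.
i=0: S_0 = 35 + -12*0 = 35
i=1: S_1 = 35 + -12*1 = 23
i=2: S_2 = 35 + -12*2 = 11
i=3: S_3 = 35 + -12*3 = -1
i=4: S_4 = 35 + -12*4 = -13
i=5: S_5 = 35 + -12*5 = -25
The first 6 terms are: [35, 23, 11, -1, -13, -25]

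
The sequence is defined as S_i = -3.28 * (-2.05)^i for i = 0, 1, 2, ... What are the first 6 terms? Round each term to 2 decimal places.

This is a geometric sequence.
i=0: S_0 = -3.28 * (-2.05)^0 = -3.28
i=1: S_1 = -3.28 * (-2.05)^1 ≈ 6.72
i=2: S_2 = -3.28 * (-2.05)^2 ≈ -13.78
i=3: S_3 = -3.28 * (-2.05)^3 ≈ 28.26
i=4: S_4 = -3.28 * (-2.05)^4 ≈ -57.93
i=5: S_5 = -3.28 * (-2.05)^5 ≈ 118.75
The first 6 terms are: [-3.28, 6.72, -13.78, 28.26, -57.93, 118.75]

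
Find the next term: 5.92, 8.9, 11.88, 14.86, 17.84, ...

Differences: 8.9 - 5.92 = 2.98
This is an arithmetic sequence with common difference d = 2.98.
Next term = 17.84 + 2.98 = 20.82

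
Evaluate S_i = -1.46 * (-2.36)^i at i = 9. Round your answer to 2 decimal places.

S_9 = -1.46 * (-2.36)^9 ≈ -1.46 * -2270.9524 ≈ 3315.59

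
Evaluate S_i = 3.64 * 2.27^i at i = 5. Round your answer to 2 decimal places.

S_5 = 3.64 * 2.27^5 ≈ 3.64 * 60.2739 ≈ 219.4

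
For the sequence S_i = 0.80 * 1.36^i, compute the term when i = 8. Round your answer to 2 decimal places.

S_8 = 0.8 * 1.36^8 ≈ 0.8 * 11.7034 ≈ 9.36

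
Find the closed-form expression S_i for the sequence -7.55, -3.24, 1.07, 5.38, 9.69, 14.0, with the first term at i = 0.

Check differences: -3.24 - -7.55 = 4.31
1.07 - -3.24 = 4.31
Common difference d = 4.31.
First term a = -7.55.
Formula: S_i = -7.55 + 4.31*i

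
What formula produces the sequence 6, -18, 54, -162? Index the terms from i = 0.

Check ratios: -18 / 6 = -3.0
Common ratio r = -3.
First term a = 6.
Formula: S_i = 6 * (-3)^i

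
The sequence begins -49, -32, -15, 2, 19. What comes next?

Differences: -32 - -49 = 17
This is an arithmetic sequence with common difference d = 17.
Next term = 19 + 17 = 36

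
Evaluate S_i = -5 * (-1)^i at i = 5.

S_5 = -5 * (-1)^5 = -5 * -1 = 5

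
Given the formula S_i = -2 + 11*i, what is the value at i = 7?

S_7 = -2 + 11*7 = -2 + 77 = 75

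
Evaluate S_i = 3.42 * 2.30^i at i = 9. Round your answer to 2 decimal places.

S_9 = 3.42 * 2.3^9 ≈ 3.42 * 1801.1527 ≈ 6159.94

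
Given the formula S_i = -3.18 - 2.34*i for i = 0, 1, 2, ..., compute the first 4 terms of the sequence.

This is an arithmetic sequence.
i=0: S_0 = -3.18 + -2.34*0 = -3.18
i=1: S_1 = -3.18 + -2.34*1 = -5.52
i=2: S_2 = -3.18 + -2.34*2 = -7.86
i=3: S_3 = -3.18 + -2.34*3 = -10.2
The first 4 terms are: [-3.18, -5.52, -7.86, -10.2]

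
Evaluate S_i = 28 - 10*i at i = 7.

S_7 = 28 + -10*7 = 28 + -70 = -42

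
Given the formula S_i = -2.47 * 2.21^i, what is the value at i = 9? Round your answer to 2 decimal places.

S_9 = -2.47 * 2.21^9 ≈ -2.47 * 1257.5651 ≈ -3106.19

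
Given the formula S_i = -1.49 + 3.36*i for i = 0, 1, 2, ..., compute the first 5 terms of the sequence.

This is an arithmetic sequence.
i=0: S_0 = -1.49 + 3.36*0 = -1.49
i=1: S_1 = -1.49 + 3.36*1 = 1.87
i=2: S_2 = -1.49 + 3.36*2 = 5.23
i=3: S_3 = -1.49 + 3.36*3 = 8.59
i=4: S_4 = -1.49 + 3.36*4 = 11.95
The first 5 terms are: [-1.49, 1.87, 5.23, 8.59, 11.95]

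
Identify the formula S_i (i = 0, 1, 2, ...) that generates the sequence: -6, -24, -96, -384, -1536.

Check ratios: -24 / -6 = 4.0
Common ratio r = 4.
First term a = -6.
Formula: S_i = -6 * 4^i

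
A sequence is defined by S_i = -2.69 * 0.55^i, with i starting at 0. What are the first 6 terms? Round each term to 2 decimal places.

This is a geometric sequence.
i=0: S_0 = -2.69 * 0.55^0 = -2.69
i=1: S_1 = -2.69 * 0.55^1 ≈ -1.48
i=2: S_2 = -2.69 * 0.55^2 ≈ -0.81
i=3: S_3 = -2.69 * 0.55^3 ≈ -0.45
i=4: S_4 = -2.69 * 0.55^4 ≈ -0.25
i=5: S_5 = -2.69 * 0.55^5 ≈ -0.14
The first 6 terms are: [-2.69, -1.48, -0.81, -0.45, -0.25, -0.14]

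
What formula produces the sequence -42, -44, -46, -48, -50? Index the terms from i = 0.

Check differences: -44 - -42 = -2
-46 - -44 = -2
Common difference d = -2.
First term a = -42.
Formula: S_i = -42 - 2*i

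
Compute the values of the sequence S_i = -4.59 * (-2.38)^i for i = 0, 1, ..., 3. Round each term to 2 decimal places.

This is a geometric sequence.
i=0: S_0 = -4.59 * (-2.38)^0 = -4.59
i=1: S_1 = -4.59 * (-2.38)^1 ≈ 10.92
i=2: S_2 = -4.59 * (-2.38)^2 ≈ -26.0
i=3: S_3 = -4.59 * (-2.38)^3 ≈ 61.88
The first 4 terms are: [-4.59, 10.92, -26.0, 61.88]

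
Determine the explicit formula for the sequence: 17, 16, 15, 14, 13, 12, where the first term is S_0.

Check differences: 16 - 17 = -1
15 - 16 = -1
Common difference d = -1.
First term a = 17.
Formula: S_i = 17 - 1*i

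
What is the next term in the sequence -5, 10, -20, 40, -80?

Ratios: 10 / -5 = -2.0
This is a geometric sequence with common ratio r = -2.
Next term = -80 * -2 = 160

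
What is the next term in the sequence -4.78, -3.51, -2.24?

Differences: -3.51 - -4.78 = 1.27
This is an arithmetic sequence with common difference d = 1.27.
Next term = -2.24 + 1.27 = -0.97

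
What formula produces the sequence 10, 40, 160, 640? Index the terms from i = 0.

Check ratios: 40 / 10 = 4.0
Common ratio r = 4.
First term a = 10.
Formula: S_i = 10 * 4^i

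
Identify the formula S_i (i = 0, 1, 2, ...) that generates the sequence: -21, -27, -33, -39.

Check differences: -27 - -21 = -6
-33 - -27 = -6
Common difference d = -6.
First term a = -21.
Formula: S_i = -21 - 6*i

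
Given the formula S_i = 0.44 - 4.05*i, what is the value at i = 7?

S_7 = 0.44 + -4.05*7 = 0.44 + -28.35 = -27.91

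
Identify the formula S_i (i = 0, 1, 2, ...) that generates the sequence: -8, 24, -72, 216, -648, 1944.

Check ratios: 24 / -8 = -3.0
Common ratio r = -3.
First term a = -8.
Formula: S_i = -8 * (-3)^i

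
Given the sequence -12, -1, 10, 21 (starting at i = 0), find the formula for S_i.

Check differences: -1 - -12 = 11
10 - -1 = 11
Common difference d = 11.
First term a = -12.
Formula: S_i = -12 + 11*i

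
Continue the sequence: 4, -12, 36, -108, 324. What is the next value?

Ratios: -12 / 4 = -3.0
This is a geometric sequence with common ratio r = -3.
Next term = 324 * -3 = -972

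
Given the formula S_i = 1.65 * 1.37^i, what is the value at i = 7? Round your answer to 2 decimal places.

S_7 = 1.65 * 1.37^7 ≈ 1.65 * 9.0582 ≈ 14.95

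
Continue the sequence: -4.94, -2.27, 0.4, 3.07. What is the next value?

Differences: -2.27 - -4.94 = 2.67
This is an arithmetic sequence with common difference d = 2.67.
Next term = 3.07 + 2.67 = 5.74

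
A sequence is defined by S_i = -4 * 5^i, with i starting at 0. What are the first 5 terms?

This is a geometric sequence.
i=0: S_0 = -4 * 5^0 = -4
i=1: S_1 = -4 * 5^1 = -20
i=2: S_2 = -4 * 5^2 = -100
i=3: S_3 = -4 * 5^3 = -500
i=4: S_4 = -4 * 5^4 = -2500
The first 5 terms are: [-4, -20, -100, -500, -2500]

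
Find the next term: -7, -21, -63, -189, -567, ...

Ratios: -21 / -7 = 3.0
This is a geometric sequence with common ratio r = 3.
Next term = -567 * 3 = -1701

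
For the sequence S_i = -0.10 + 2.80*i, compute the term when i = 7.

S_7 = -0.1 + 2.8*7 = -0.1 + 19.6 = 19.5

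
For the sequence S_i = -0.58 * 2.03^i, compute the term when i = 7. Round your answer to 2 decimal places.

S_7 = -0.58 * 2.03^7 ≈ -0.58 * 142.0601 ≈ -82.39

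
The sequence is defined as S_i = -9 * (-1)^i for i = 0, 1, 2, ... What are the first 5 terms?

This is a geometric sequence.
i=0: S_0 = -9 * (-1)^0 = -9
i=1: S_1 = -9 * (-1)^1 = 9
i=2: S_2 = -9 * (-1)^2 = -9
i=3: S_3 = -9 * (-1)^3 = 9
i=4: S_4 = -9 * (-1)^4 = -9
The first 5 terms are: [-9, 9, -9, 9, -9]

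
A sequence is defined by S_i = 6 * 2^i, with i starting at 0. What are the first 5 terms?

This is a geometric sequence.
i=0: S_0 = 6 * 2^0 = 6
i=1: S_1 = 6 * 2^1 = 12
i=2: S_2 = 6 * 2^2 = 24
i=3: S_3 = 6 * 2^3 = 48
i=4: S_4 = 6 * 2^4 = 96
The first 5 terms are: [6, 12, 24, 48, 96]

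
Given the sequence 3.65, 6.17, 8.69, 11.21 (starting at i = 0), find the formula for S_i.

Check differences: 6.17 - 3.65 = 2.52
8.69 - 6.17 = 2.52
Common difference d = 2.52.
First term a = 3.65.
Formula: S_i = 3.65 + 2.52*i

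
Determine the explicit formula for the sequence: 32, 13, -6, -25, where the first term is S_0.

Check differences: 13 - 32 = -19
-6 - 13 = -19
Common difference d = -19.
First term a = 32.
Formula: S_i = 32 - 19*i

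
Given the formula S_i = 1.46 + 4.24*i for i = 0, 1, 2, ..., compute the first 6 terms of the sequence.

This is an arithmetic sequence.
i=0: S_0 = 1.46 + 4.24*0 = 1.46
i=1: S_1 = 1.46 + 4.24*1 = 5.7
i=2: S_2 = 1.46 + 4.24*2 = 9.94
i=3: S_3 = 1.46 + 4.24*3 = 14.18
i=4: S_4 = 1.46 + 4.24*4 = 18.42
i=5: S_5 = 1.46 + 4.24*5 = 22.66
The first 6 terms are: [1.46, 5.7, 9.94, 14.18, 18.42, 22.66]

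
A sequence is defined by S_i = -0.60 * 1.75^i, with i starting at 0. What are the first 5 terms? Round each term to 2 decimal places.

This is a geometric sequence.
i=0: S_0 = -0.6 * 1.75^0 = -0.6
i=1: S_1 = -0.6 * 1.75^1 = -1.05
i=2: S_2 = -0.6 * 1.75^2 ≈ -1.84
i=3: S_3 = -0.6 * 1.75^3 ≈ -3.22
i=4: S_4 = -0.6 * 1.75^4 ≈ -5.63
The first 5 terms are: [-0.6, -1.05, -1.84, -3.22, -5.63]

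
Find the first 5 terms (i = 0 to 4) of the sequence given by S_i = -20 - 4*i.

This is an arithmetic sequence.
i=0: S_0 = -20 + -4*0 = -20
i=1: S_1 = -20 + -4*1 = -24
i=2: S_2 = -20 + -4*2 = -28
i=3: S_3 = -20 + -4*3 = -32
i=4: S_4 = -20 + -4*4 = -36
The first 5 terms are: [-20, -24, -28, -32, -36]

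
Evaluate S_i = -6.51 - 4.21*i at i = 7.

S_7 = -6.51 + -4.21*7 = -6.51 + -29.47 = -35.98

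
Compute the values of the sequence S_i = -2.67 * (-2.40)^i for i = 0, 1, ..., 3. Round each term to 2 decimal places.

This is a geometric sequence.
i=0: S_0 = -2.67 * (-2.4)^0 = -2.67
i=1: S_1 = -2.67 * (-2.4)^1 ≈ 6.41
i=2: S_2 = -2.67 * (-2.4)^2 ≈ -15.38
i=3: S_3 = -2.67 * (-2.4)^3 ≈ 36.91
The first 4 terms are: [-2.67, 6.41, -15.38, 36.91]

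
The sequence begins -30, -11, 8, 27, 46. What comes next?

Differences: -11 - -30 = 19
This is an arithmetic sequence with common difference d = 19.
Next term = 46 + 19 = 65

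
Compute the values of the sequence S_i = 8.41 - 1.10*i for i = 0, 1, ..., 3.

This is an arithmetic sequence.
i=0: S_0 = 8.41 + -1.1*0 = 8.41
i=1: S_1 = 8.41 + -1.1*1 = 7.31
i=2: S_2 = 8.41 + -1.1*2 = 6.21
i=3: S_3 = 8.41 + -1.1*3 = 5.11
The first 4 terms are: [8.41, 7.31, 6.21, 5.11]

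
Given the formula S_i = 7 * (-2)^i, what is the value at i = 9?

S_9 = 7 * (-2)^9 = 7 * -512 = -3584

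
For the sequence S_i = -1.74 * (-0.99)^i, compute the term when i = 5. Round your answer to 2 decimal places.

S_5 = -1.74 * (-0.99)^5 ≈ -1.74 * -0.951 ≈ 1.65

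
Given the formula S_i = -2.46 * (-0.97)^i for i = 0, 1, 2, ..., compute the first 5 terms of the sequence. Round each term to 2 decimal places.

This is a geometric sequence.
i=0: S_0 = -2.46 * (-0.97)^0 = -2.46
i=1: S_1 = -2.46 * (-0.97)^1 ≈ 2.39
i=2: S_2 = -2.46 * (-0.97)^2 ≈ -2.31
i=3: S_3 = -2.46 * (-0.97)^3 ≈ 2.25
i=4: S_4 = -2.46 * (-0.97)^4 ≈ -2.18
The first 5 terms are: [-2.46, 2.39, -2.31, 2.25, -2.18]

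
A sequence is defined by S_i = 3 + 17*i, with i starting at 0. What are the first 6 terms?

This is an arithmetic sequence.
i=0: S_0 = 3 + 17*0 = 3
i=1: S_1 = 3 + 17*1 = 20
i=2: S_2 = 3 + 17*2 = 37
i=3: S_3 = 3 + 17*3 = 54
i=4: S_4 = 3 + 17*4 = 71
i=5: S_5 = 3 + 17*5 = 88
The first 6 terms are: [3, 20, 37, 54, 71, 88]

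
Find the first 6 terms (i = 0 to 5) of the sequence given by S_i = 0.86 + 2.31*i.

This is an arithmetic sequence.
i=0: S_0 = 0.86 + 2.31*0 = 0.86
i=1: S_1 = 0.86 + 2.31*1 = 3.17
i=2: S_2 = 0.86 + 2.31*2 = 5.48
i=3: S_3 = 0.86 + 2.31*3 = 7.79
i=4: S_4 = 0.86 + 2.31*4 = 10.1
i=5: S_5 = 0.86 + 2.31*5 = 12.41
The first 6 terms are: [0.86, 3.17, 5.48, 7.79, 10.1, 12.41]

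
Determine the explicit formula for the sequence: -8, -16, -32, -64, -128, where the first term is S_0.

Check ratios: -16 / -8 = 2.0
Common ratio r = 2.
First term a = -8.
Formula: S_i = -8 * 2^i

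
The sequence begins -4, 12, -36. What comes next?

Ratios: 12 / -4 = -3.0
This is a geometric sequence with common ratio r = -3.
Next term = -36 * -3 = 108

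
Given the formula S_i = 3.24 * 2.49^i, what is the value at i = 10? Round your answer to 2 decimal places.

S_10 = 3.24 * 2.49^10 ≈ 3.24 * 9162.0672 ≈ 29685.1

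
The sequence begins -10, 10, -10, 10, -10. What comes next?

Ratios: 10 / -10 = -1.0
This is a geometric sequence with common ratio r = -1.
Next term = -10 * -1 = 10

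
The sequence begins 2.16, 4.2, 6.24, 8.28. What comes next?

Differences: 4.2 - 2.16 = 2.04
This is an arithmetic sequence with common difference d = 2.04.
Next term = 8.28 + 2.04 = 10.32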